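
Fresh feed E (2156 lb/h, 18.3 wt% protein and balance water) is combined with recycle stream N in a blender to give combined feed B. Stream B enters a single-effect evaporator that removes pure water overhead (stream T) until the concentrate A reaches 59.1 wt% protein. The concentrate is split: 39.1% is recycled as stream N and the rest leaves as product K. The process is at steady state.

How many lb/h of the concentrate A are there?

Overall protein balance (none leaves overhead): protein in fresh feed = protein in product, i.e. 2156×0.183 = (1−0.391)·A·0.591.
A = 394.55/(0.591×0.609) = 1096.2 lb/h.

1096 lb/h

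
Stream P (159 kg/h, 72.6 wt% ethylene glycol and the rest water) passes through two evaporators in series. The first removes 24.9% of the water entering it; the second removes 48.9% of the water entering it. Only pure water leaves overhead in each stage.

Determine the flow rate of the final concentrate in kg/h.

132.2 kg/h

water in feed = 159×0.274 = 43.566 kg/h.
After stage 1: water left = (1−0.249)×43.566 = 32.718; stream total = 148.15 kg/h.
After stage 2: water left = (1−0.489)×32.718 = 16.719; final concentrate = 132.15 kg/h.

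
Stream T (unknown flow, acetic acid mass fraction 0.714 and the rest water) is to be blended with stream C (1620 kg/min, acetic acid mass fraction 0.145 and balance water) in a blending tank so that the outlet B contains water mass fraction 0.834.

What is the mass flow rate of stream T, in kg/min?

62.08 kg/min

Let T be the unknown flow. Total out = 1620 + T.
water balance: 1385.1 + 0.286·T = 0.834·(1620 + T)
(0.286 − 0.834)·T = 0.834×1620 − 1385.1 = -34.02
T = -34.02 / -0.548 = 62.08 kg/min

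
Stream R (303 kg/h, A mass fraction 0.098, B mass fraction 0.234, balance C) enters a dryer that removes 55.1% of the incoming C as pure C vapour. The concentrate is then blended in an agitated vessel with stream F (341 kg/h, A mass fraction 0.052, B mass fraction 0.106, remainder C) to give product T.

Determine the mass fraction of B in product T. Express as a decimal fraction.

0.201

Vapour removed = 0.551×0.668×303 = 111.52 kg/h; concentrate = 191.48 kg/h.
B reaching the mixer = 70.902 (from concentrate) + 341×0.106 = 107.05 kg/h.
Product flow = 191.48 + 341 = 532.48 kg/h; B fraction = 0.201.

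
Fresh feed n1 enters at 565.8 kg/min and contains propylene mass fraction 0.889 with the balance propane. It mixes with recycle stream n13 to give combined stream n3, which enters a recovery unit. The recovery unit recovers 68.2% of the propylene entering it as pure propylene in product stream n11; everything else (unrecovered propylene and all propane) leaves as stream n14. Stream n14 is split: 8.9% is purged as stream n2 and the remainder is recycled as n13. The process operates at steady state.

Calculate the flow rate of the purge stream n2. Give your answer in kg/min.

82.85 kg/min

propane enters only via n1 and leaves only via the purge: 565.8×0.111 = 0.089×(propane in n14), and the recovery unit passes all propane, so propane in n3 = propane in n14 = 705.66 kg/min.
propylene in n3: m_A = 565.8×0.889 + (1−0.089)·(1−0.682)·m_A, so m_A = 503/0.7103 = 708.14 kg/min.
n14 = (1−0.682)×708.14 + 705.66 = 930.85 kg/min.
Purge n2 = 0.089×930.85 = 82.846 kg/min.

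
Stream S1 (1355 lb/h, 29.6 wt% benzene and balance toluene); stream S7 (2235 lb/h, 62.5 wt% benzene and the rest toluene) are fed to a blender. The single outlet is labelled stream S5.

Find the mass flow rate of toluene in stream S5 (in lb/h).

toluene out = toluene in = 1355×0.704 + 2235×0.375 = 1792 lb/h.

1792 lb/h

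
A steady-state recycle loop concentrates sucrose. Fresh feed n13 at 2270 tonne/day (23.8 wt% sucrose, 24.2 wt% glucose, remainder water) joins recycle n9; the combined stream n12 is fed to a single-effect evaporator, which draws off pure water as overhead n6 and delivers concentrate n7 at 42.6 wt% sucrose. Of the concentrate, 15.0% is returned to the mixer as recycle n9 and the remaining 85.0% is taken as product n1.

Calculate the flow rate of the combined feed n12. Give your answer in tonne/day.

Overall sucrose balance (none leaves overhead): sucrose in fresh feed = sucrose in product, i.e. 2270×0.238 = (1−0.150)·n7·0.426.
n7 = 540.26/(0.426×0.850) = 1492 tonne/day.
Recycle n9 = 0.150×1492 = 223.8 tonne/day.
Combined feed n12 = 2270 + 223.8 = 2493.8 tonne/day.

2494 tonne/day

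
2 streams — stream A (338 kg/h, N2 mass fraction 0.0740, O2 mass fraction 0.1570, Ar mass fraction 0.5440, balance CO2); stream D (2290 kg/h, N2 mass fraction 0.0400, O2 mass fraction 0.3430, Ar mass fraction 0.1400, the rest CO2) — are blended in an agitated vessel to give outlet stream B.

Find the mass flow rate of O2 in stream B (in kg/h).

O2 out = O2 in = 338×0.157 + 2290×0.343 = 838.54 kg/h.

838.5 kg/h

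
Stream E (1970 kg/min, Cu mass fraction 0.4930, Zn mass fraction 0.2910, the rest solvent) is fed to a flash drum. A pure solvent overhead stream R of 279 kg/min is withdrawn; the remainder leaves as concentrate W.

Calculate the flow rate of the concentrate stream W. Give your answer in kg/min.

Concentrate = 1970 − 279 = 1691 kg/min.

1691 kg/min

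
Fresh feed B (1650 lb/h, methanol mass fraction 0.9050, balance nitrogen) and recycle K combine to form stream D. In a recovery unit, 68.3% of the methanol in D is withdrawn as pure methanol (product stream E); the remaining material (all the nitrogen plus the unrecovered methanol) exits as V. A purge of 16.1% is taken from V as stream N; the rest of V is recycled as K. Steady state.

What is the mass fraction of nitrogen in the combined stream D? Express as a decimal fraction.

nitrogen enters only via B and leaves only via the purge: 1650×0.095 = 0.161×(nitrogen in V), and the recovery unit passes all nitrogen, so nitrogen in D = nitrogen in V = 973.6 lb/h.
methanol in D: m_A = 1650×0.905 + (1−0.161)·(1−0.683)·m_A, so m_A = 1493.2/0.7340 = 2034.3 lb/h.
D = 2034.3 + 973.6 = 3007.9 lb/h.
nitrogen fraction in D = 973.6/3007.9 = 0.3237.

0.3237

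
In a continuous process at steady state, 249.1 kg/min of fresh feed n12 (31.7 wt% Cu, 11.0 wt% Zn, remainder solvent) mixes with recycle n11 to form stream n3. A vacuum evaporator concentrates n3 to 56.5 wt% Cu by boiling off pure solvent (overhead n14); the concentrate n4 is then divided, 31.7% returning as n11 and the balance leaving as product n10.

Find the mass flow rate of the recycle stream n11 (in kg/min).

64.87 kg/min

Overall Cu balance (none leaves overhead): Cu in fresh feed = Cu in product, i.e. 249.1×0.317 = (1−0.317)·n4·0.565.
n4 = 78.965/(0.565×0.683) = 204.63 kg/min.
Recycle n11 = 0.317×204.63 = 64.867 kg/min.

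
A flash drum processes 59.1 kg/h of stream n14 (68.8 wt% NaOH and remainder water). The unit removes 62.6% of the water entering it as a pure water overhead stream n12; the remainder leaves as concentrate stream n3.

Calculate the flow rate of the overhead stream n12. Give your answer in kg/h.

water entering = 59.1×0.312 = 18.439 kg/h; overhead removed = 0.626×18.439 = 11.543 kg/h.

11.54 kg/h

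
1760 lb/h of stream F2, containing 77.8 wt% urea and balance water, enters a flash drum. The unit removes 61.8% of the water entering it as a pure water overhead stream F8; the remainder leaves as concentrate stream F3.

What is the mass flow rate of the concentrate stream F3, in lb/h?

1519 lb/h

water entering = 1760×0.222 = 390.72 lb/h; overhead removed = 0.618×390.72 = 241.46 lb/h.
Concentrate = 1760 − 241.46 = 1518.5 lb/h.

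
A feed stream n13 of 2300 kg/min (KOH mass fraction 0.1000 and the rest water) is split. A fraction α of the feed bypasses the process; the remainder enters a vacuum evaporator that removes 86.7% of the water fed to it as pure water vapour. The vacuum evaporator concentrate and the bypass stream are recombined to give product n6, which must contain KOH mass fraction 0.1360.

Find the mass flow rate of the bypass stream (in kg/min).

All 2300×0.100 = 230 kg/min of KOH reaches n6, so n6 = 230/0.136 = 1691.2 kg/min and vapour = 608.82 kg/min.
The evaporator receives (1−α)·2300 of feed at 0.900 water and removes 0.867 of that water:
0.867×0.900×(1−α)×2300 = 608.82
(1−α) = 608.82/1794.7 = 0.3392;  α = 0.6608.
Bypass flow = 0.6608×2300 = 1519.8 kg/min.

1520 kg/min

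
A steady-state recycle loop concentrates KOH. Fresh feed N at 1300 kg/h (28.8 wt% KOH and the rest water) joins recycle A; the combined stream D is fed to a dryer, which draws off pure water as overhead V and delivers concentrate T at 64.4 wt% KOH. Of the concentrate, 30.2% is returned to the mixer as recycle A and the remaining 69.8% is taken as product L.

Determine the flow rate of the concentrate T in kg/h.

832.9 kg/h

Overall KOH balance (none leaves overhead): KOH in fresh feed = KOH in product, i.e. 1300×0.288 = (1−0.302)·T·0.644.
T = 374.4/(0.644×0.698) = 832.9 kg/h.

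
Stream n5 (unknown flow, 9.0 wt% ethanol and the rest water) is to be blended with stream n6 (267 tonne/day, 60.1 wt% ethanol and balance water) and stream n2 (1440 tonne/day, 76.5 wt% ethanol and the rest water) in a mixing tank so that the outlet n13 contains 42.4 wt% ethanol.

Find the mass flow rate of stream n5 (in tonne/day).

Let n5 be the unknown flow. Total out = 1707 + n5.
ethanol balance: 1262.1 + 0.090·n5 = 0.424·(1707 + n5)
(0.090 − 0.424)·n5 = 0.424×1707 − 1262.1 = -538.3
n5 = -538.3 / -0.334 = 1611.7 tonne/day

1612 tonne/day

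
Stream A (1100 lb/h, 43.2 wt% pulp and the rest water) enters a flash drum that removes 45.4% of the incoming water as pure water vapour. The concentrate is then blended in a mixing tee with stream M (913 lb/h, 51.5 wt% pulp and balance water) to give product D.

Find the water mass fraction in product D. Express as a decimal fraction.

Vapour removed = 0.454×0.568×1100 = 283.66 lb/h; concentrate = 816.34 lb/h.
water reaching the mixer = 341.14 (from concentrate) + 913×0.485 = 783.95 lb/h.
Product flow = 816.34 + 913 = 1729.3 lb/h; water fraction = 0.453.

0.453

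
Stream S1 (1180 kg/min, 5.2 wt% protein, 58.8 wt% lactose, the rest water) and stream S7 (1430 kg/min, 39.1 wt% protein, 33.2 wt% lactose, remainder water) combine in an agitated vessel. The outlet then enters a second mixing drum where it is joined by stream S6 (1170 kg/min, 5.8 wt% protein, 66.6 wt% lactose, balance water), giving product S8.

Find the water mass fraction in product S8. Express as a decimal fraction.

0.303

Overall, product flow = 3780 kg/min.
water in = 1180×0.360 + 1430×0.277 + 1170×0.276 = 1143.8 kg/min.
water fraction in S8 = 0.303.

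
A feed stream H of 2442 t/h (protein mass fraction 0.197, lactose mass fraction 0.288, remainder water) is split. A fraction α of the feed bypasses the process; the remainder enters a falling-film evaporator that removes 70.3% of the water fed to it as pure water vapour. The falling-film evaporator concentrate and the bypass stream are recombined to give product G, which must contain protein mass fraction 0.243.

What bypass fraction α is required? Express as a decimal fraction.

0.477

All 2442×0.197 = 481.07 t/h of protein reaches G, so G = 481.07/0.243 = 1979.7 t/h and vapour = 462.27 t/h.
The evaporator receives (1−α)·2442 of feed at 0.515 water and removes 0.703 of that water:
0.703×0.515×(1−α)×2442 = 462.27
(1−α) = 462.27/884.11 = 0.5229;  α = 0.4771.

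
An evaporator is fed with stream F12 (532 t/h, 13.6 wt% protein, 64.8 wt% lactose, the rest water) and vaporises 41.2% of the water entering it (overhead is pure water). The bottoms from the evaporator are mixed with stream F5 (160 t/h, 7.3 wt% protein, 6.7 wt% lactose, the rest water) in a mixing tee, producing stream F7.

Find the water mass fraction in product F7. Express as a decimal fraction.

0.318

Vapour removed = 0.412×0.216×532 = 47.344 t/h; concentrate = 484.66 t/h.
water reaching the mixer = 67.568 (from concentrate) + 160×0.860 = 205.17 t/h.
Product flow = 484.66 + 160 = 644.66 t/h; water fraction = 0.318.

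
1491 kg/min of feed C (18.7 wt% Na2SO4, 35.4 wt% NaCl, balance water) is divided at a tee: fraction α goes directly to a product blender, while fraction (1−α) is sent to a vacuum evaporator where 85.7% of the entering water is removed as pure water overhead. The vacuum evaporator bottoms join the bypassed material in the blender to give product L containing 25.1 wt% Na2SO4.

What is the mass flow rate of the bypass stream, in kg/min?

524.5 kg/min

All 1491×0.187 = 278.82 kg/min of Na2SO4 reaches L, so L = 278.82/0.251 = 1110.8 kg/min and vapour = 380.18 kg/min.
The evaporator receives (1−α)·1491 of feed at 0.459 water and removes 0.857 of that water:
0.857×0.459×(1−α)×1491 = 380.18
(1−α) = 380.18/586.5 = 0.6482;  α = 0.3518.
Bypass flow = 0.3518×1491 = 524.53 kg/min.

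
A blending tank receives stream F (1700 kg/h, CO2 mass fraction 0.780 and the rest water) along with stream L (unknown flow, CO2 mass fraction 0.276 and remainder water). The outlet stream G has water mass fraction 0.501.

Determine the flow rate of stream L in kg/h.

Let L be the unknown flow. Total out = 1700 + L.
water balance: 374 + 0.724·L = 0.501·(1700 + L)
(0.724 − 0.501)·L = 0.501×1700 − 374 = 477.7
L = 477.7 / 0.223 = 2142.2 kg/h

2142 kg/h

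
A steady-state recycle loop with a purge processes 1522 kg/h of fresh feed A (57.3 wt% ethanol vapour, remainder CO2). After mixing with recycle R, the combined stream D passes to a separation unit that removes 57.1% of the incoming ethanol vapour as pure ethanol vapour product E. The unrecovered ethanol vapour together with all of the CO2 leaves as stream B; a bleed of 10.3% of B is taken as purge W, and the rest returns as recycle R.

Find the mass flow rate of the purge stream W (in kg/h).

712.5 kg/h

CO2 enters only via A and leaves only via the purge: 1522×0.427 = 0.103×(CO2 in B), and the separation unit passes all CO2, so CO2 in D = CO2 in B = 6309.7 kg/h.
ethanol vapour in D: m_A = 1522×0.573 + (1−0.103)·(1−0.571)·m_A, so m_A = 872.11/0.6152 = 1417.6 kg/h.
B = (1−0.571)×1417.6 + 6309.7 = 6917.8 kg/h.
Purge W = 0.103×6917.8 = 712.53 kg/h.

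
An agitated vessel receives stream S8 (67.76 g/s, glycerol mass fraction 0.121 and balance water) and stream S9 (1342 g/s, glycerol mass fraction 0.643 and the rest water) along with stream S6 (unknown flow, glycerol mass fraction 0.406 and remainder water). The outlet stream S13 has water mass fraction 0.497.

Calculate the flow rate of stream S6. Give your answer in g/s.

Let S6 be the unknown flow. Total out = 1409.8 + S6.
water balance: 538.66 + 0.594·S6 = 0.497·(1409.8 + S6)
(0.594 − 0.497)·S6 = 0.497×1409.8 − 538.66 = 162
S6 = 162 / 0.097 = 1670.1 g/s

1670 g/s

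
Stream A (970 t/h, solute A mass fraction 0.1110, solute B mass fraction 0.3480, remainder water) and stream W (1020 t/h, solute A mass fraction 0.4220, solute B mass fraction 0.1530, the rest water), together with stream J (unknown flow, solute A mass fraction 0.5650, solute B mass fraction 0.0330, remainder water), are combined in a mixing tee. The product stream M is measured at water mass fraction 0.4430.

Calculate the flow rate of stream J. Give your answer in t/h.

Let J be the unknown flow. Total out = 1990 + J.
water balance: 958.27 + 0.402·J = 0.443·(1990 + J)
(0.402 − 0.443)·J = 0.443×1990 − 958.27 = -76.7
J = -76.7 / -0.041 = 1870.7 t/h

1871 t/h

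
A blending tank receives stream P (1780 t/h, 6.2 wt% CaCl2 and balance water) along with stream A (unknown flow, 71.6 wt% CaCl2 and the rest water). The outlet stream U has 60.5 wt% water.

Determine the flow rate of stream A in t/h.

1847 t/h

Let A be the unknown flow. Total out = 1780 + A.
water balance: 1669.6 + 0.284·A = 0.605·(1780 + A)
(0.284 − 0.605)·A = 0.605×1780 − 1669.6 = -592.74
A = -592.74 / -0.321 = 1846.5 t/h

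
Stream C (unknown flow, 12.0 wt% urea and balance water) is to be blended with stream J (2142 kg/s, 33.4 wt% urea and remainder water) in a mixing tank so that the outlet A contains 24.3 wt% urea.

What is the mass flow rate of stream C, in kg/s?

Let C be the unknown flow. Total out = 2142 + C.
urea balance: 715.43 + 0.120·C = 0.243·(2142 + C)
(0.120 − 0.243)·C = 0.243×2142 − 715.43 = -194.92
C = -194.92 / -0.123 = 1584.7 kg/s

1585 kg/s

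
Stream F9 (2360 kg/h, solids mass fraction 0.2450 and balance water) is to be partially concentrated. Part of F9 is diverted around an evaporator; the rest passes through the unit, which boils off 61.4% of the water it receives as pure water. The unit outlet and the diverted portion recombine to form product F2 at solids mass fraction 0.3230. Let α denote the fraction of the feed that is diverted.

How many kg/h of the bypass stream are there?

All 2360×0.245 = 578.2 kg/h of solids reaches F2, so F2 = 578.2/0.323 = 1790.1 kg/h and vapour = 569.91 kg/h.
The evaporator receives (1−α)·2360 of feed at 0.755 water and removes 0.614 of that water:
0.614×0.755×(1−α)×2360 = 569.91
(1−α) = 569.91/1094 = 0.5209;  α = 0.4791.
Bypass flow = 0.4791×2360 = 1130.6 kg/h.

1131 kg/h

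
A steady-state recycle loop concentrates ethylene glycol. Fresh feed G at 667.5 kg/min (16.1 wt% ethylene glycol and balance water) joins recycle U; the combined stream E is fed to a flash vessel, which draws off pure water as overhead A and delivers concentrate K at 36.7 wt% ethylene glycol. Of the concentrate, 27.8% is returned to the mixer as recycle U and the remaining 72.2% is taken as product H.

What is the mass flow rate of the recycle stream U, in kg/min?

112.8 kg/min

Overall ethylene glycol balance (none leaves overhead): ethylene glycol in fresh feed = ethylene glycol in product, i.e. 667.5×0.161 = (1−0.278)·K·0.367.
K = 107.47/(0.367×0.722) = 405.58 kg/min.
Recycle U = 0.278×405.58 = 112.75 kg/min.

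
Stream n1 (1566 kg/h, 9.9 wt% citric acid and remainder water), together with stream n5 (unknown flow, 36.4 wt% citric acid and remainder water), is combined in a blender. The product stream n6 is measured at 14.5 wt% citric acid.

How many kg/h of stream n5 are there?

Let n5 be the unknown flow. Total out = 1566 + n5.
citric acid balance: 155.03 + 0.364·n5 = 0.145·(1566 + n5)
(0.364 − 0.145)·n5 = 0.145×1566 − 155.03 = 72.036
n5 = 72.036 / 0.219 = 328.93 kg/h

328.9 kg/h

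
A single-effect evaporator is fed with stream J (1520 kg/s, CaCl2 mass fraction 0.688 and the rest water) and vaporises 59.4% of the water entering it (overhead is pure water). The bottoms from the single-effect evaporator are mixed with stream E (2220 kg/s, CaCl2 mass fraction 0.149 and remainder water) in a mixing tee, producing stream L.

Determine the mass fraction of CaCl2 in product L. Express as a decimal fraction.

0.398

Vapour removed = 0.594×0.312×1520 = 281.7 kg/s; concentrate = 1238.3 kg/s.
CaCl2 reaching the mixer = 1045.8 (from concentrate) + 2220×0.149 = 1376.5 kg/s.
Product flow = 1238.3 + 2220 = 3458.3 kg/s; CaCl2 fraction = 0.398.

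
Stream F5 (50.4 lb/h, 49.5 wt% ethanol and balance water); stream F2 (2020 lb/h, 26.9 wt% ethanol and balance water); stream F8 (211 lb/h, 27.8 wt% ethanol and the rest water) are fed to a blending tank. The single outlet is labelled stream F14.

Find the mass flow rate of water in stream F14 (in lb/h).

water out = water in = 50.4×0.505 + 2020×0.731 + 211×0.722 = 1654.4 lb/h.

1654 lb/h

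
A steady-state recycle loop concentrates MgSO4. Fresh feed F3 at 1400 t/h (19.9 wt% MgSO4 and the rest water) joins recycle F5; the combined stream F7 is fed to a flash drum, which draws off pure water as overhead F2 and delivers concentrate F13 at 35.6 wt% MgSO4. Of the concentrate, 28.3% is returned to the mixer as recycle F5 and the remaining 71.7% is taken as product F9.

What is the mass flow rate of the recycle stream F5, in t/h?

308.9 t/h

Overall MgSO4 balance (none leaves overhead): MgSO4 in fresh feed = MgSO4 in product, i.e. 1400×0.199 = (1−0.283)·F13·0.356.
F13 = 278.6/(0.356×0.717) = 1091.5 t/h.
Recycle F5 = 0.283×1091.5 = 308.89 t/h.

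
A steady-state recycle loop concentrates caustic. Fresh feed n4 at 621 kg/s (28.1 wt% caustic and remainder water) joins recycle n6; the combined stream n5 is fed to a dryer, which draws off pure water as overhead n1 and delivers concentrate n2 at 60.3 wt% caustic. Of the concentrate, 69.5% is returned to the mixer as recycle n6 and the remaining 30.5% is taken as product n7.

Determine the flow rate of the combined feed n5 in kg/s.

Overall caustic balance (none leaves overhead): caustic in fresh feed = caustic in product, i.e. 621×0.281 = (1−0.695)·n2·0.603.
n2 = 174.5/(0.603×0.305) = 948.81 kg/s.
Recycle n6 = 0.695×948.81 = 659.43 kg/s.
Combined feed n5 = 621 + 659.43 = 1280.4 kg/s.

1280 kg/s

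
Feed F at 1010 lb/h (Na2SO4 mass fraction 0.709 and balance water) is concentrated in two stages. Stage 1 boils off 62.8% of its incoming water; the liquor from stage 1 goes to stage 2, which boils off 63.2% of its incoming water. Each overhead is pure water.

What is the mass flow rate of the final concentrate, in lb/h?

756.3 lb/h

water in feed = 1010×0.291 = 293.91 lb/h.
After stage 1: water left = (1−0.628)×293.91 = 109.33; stream total = 825.42 lb/h.
After stage 2: water left = (1−0.632)×109.33 = 40.235; final concentrate = 756.33 lb/h.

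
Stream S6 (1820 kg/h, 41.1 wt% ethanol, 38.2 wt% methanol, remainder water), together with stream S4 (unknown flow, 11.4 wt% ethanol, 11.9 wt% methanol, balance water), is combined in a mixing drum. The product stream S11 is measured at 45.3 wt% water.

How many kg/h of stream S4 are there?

Let S4 be the unknown flow. Total out = 1820 + S4.
water balance: 376.74 + 0.767·S4 = 0.453·(1820 + S4)
(0.767 − 0.453)·S4 = 0.453×1820 − 376.74 = 447.72
S4 = 447.72 / 0.314 = 1425.9 kg/h

1426 kg/h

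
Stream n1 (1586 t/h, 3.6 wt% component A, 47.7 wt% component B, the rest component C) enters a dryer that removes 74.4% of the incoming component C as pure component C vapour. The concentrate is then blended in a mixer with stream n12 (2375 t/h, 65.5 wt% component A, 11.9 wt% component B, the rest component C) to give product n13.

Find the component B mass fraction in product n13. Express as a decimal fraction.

0.3069

Vapour removed = 0.744×0.487×1586 = 574.65 t/h; concentrate = 1011.3 t/h.
component B reaching the mixer = 756.52 (from concentrate) + 2375×0.119 = 1039.1 t/h.
Product flow = 1011.3 + 2375 = 3386.3 t/h; component B fraction = 0.3069.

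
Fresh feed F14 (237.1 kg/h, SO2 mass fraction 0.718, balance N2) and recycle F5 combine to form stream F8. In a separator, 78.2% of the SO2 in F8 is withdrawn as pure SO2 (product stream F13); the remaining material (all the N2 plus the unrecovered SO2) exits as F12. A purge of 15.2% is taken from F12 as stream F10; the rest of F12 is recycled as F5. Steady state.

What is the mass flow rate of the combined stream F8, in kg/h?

648.7 kg/h

N2 enters only via F14 and leaves only via the purge: 237.1×0.282 = 0.152×(N2 in F12), and the separator passes all N2, so N2 in F8 = N2 in F12 = 439.88 kg/h.
SO2 in F8: m_A = 237.1×0.718 + (1−0.152)·(1−0.782)·m_A, so m_A = 170.24/0.8151 = 208.85 kg/h.
F8 = 208.85 + 439.88 = 648.73 kg/h.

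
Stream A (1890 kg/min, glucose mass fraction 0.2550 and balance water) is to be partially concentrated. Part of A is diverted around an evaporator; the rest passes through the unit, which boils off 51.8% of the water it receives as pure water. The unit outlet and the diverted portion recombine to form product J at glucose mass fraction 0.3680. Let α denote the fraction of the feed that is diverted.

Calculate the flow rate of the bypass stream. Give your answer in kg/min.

386.1 kg/min

All 1890×0.255 = 481.95 kg/min of glucose reaches J, so J = 481.95/0.368 = 1309.6 kg/min and vapour = 580.35 kg/min.
The evaporator receives (1−α)·1890 of feed at 0.745 water and removes 0.518 of that water:
0.518×0.745×(1−α)×1890 = 580.35
(1−α) = 580.35/729.37 = 0.7957;  α = 0.2043.
Bypass flow = 0.2043×1890 = 386.14 kg/min.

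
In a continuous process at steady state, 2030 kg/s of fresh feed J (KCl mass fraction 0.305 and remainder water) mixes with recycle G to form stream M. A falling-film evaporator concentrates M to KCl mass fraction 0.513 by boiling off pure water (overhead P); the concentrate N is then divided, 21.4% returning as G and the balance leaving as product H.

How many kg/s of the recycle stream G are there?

328.6 kg/s

Overall KCl balance (none leaves overhead): KCl in fresh feed = KCl in product, i.e. 2030×0.305 = (1−0.214)·N·0.513.
N = 619.15/(0.513×0.786) = 1535.5 kg/s.
Recycle G = 0.214×1535.5 = 328.6 kg/s.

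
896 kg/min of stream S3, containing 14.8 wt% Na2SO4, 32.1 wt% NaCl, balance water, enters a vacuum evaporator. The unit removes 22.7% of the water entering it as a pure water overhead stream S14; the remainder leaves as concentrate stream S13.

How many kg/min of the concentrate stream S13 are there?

788 kg/min

water entering = 896×0.531 = 475.78 kg/min; overhead removed = 0.227×475.78 = 108 kg/min.
Concentrate = 896 − 108 = 788 kg/min.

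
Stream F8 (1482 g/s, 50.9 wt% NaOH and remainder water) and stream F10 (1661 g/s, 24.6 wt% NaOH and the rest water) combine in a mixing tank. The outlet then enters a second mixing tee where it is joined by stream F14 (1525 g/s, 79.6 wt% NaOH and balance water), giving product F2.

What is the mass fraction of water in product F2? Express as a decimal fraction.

Overall, product flow = 4668 g/s.
water in = 1482×0.491 + 1661×0.754 + 1525×0.204 = 2291.2 g/s.
water fraction in F2 = 0.491.

0.491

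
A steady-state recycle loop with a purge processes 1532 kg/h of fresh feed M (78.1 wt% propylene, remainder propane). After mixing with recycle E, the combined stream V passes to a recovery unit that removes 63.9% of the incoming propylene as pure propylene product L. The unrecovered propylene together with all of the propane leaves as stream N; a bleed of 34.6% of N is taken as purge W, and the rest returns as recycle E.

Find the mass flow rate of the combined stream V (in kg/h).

propane enters only via M and leaves only via the purge: 1532×0.219 = 0.346×(propane in N), and the recovery unit passes all propane, so propane in V = propane in N = 969.68 kg/h.
propylene in V: m_A = 1532×0.781 + (1−0.346)·(1−0.639)·m_A, so m_A = 1196.5/0.7639 = 1566.3 kg/h.
V = 1566.3 + 969.68 = 2536 kg/h.

2536 kg/h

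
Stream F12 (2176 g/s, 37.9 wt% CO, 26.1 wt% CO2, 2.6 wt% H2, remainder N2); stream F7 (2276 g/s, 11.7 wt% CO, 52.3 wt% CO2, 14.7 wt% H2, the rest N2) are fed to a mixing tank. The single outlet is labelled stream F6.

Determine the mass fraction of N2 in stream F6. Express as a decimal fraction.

Total flow out = 2176 + 2276 = 4452 g/s.
N2 in = 2176×0.334 + 2276×0.213 = 1211.6 g/s.
N2 mass fraction in F6 = 1211.6/4452 = 0.272.

0.272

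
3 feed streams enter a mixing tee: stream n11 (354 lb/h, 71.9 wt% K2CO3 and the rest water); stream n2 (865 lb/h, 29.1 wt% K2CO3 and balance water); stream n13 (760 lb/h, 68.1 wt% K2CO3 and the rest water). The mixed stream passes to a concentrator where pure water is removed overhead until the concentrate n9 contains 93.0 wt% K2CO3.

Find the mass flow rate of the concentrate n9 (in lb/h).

1101 lb/h

K2CO3 entering = 354×0.719 + 865×0.291 + 760×0.681 = 1023.8 lb/h.
All K2CO3 reports to n9, so n9 = 1023.8/0.930 = 1100.9 lb/h.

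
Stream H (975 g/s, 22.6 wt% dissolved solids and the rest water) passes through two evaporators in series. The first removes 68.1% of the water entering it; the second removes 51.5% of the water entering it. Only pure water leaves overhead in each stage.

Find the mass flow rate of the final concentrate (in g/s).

337.1 g/s

water in feed = 975×0.774 = 754.65 g/s.
After stage 1: water left = (1−0.681)×754.65 = 240.73; stream total = 461.08 g/s.
After stage 2: water left = (1−0.515)×240.73 = 116.76; final concentrate = 337.11 g/s.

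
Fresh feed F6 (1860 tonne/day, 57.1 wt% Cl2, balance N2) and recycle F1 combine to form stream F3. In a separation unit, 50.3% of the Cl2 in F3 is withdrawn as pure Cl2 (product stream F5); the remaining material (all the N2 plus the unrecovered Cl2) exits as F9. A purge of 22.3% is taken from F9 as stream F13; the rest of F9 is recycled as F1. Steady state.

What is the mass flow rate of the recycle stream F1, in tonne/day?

N2 enters only via F6 and leaves only via the purge: 1860×0.429 = 0.223×(N2 in F9), and the separation unit passes all N2, so N2 in F3 = N2 in F9 = 3578.2 tonne/day.
Cl2 in F3: m_A = 1860×0.571 + (1−0.223)·(1−0.503)·m_A, so m_A = 1062.1/0.6138 = 1730.2 tonne/day.
F9 = (1−0.503)×1730.2 + 3578.2 = 4438.1 tonne/day.
Recycle F1 = (1−0.223)×4438.1 = 3448.4 tonne/day.

3448 tonne/day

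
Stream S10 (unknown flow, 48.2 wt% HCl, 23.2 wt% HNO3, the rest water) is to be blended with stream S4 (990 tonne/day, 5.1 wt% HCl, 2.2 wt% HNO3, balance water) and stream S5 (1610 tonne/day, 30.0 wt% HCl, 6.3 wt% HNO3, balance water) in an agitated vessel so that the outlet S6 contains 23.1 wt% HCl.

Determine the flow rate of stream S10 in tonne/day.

Let S10 be the unknown flow. Total out = 2600 + S10.
HCl balance: 533.49 + 0.482·S10 = 0.231·(2600 + S10)
(0.482 − 0.231)·S10 = 0.231×2600 − 533.49 = 67.11
S10 = 67.11 / 0.251 = 267.37 tonne/day

267.4 tonne/day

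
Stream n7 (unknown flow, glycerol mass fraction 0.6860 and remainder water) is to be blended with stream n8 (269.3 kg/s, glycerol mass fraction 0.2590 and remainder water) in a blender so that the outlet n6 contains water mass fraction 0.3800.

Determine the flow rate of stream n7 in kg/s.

1473 kg/s

Let n7 be the unknown flow. Total out = 269.3 + n7.
water balance: 199.55 + 0.314·n7 = 0.380·(269.3 + n7)
(0.314 − 0.380)·n7 = 0.380×269.3 − 199.55 = -97.217
n7 = -97.217 / -0.066 = 1473 kg/s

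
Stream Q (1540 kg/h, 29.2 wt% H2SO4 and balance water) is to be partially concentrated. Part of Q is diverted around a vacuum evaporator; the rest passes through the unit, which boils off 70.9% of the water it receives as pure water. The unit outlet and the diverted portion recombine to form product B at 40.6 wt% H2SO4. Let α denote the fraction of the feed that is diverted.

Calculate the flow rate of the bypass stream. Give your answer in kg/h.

678.6 kg/h

All 1540×0.292 = 449.68 kg/h of H2SO4 reaches B, so B = 449.68/0.406 = 1107.6 kg/h and vapour = 432.41 kg/h.
The evaporator receives (1−α)·1540 of feed at 0.708 water and removes 0.709 of that water:
0.709×0.708×(1−α)×1540 = 432.41
(1−α) = 432.41/773.04 = 0.5594;  α = 0.4406.
Bypass flow = 0.4406×1540 = 678.57 kg/h.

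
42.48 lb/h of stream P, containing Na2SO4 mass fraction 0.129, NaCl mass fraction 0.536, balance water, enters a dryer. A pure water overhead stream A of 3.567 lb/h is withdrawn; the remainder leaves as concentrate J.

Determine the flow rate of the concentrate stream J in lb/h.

Concentrate = 42.48 − 3.567 = 38.913 lb/h.

38.91 lb/h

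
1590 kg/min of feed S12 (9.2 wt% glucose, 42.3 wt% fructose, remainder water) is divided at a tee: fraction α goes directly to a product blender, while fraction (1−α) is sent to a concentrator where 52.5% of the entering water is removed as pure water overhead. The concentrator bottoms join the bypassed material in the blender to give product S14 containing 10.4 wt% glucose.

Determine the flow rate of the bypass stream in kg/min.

869.5 kg/min

All 1590×0.092 = 146.28 kg/min of glucose reaches S14, so S14 = 146.28/0.104 = 1406.5 kg/min and vapour = 183.46 kg/min.
The evaporator receives (1−α)·1590 of feed at 0.485 water and removes 0.525 of that water:
0.525×0.485×(1−α)×1590 = 183.46
(1−α) = 183.46/404.85 = 0.4532;  α = 0.5468.
Bypass flow = 0.5468×1590 = 869.48 kg/min.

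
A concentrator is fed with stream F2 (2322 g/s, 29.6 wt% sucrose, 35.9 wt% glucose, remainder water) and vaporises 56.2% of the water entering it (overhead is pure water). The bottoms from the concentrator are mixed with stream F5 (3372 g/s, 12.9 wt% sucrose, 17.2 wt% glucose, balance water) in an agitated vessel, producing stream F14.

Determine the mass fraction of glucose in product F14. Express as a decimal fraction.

0.2696

Vapour removed = 0.562×0.345×2322 = 450.21 g/s; concentrate = 1871.8 g/s.
glucose reaching the mixer = 833.6 (from concentrate) + 3372×0.172 = 1413.6 g/s.
Product flow = 1871.8 + 3372 = 5243.8 g/s; glucose fraction = 0.2696.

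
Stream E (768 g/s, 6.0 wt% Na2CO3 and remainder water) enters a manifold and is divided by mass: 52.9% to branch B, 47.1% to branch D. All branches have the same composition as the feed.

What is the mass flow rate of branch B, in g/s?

Branch B flow = 0.529×768 = 406.27 g/s.

406.3 g/s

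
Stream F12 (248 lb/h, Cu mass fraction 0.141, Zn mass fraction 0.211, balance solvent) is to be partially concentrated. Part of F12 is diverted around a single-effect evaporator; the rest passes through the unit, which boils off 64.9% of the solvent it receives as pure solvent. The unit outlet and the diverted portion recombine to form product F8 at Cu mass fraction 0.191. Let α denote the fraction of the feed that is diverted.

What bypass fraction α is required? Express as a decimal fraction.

All 248×0.141 = 34.968 lb/h of Cu reaches F8, so F8 = 34.968/0.191 = 183.08 lb/h and vapour = 64.921 lb/h.
The evaporator receives (1−α)·248 of feed at 0.648 solvent and removes 0.649 of that solvent:
0.649×0.648×(1−α)×248 = 64.921
(1−α) = 64.921/104.3 = 0.6225;  α = 0.3775.

0.378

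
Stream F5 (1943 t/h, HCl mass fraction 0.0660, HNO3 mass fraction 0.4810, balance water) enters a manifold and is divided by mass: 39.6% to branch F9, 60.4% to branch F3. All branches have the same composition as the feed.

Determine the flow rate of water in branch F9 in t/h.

Branch F9 total = 0.396×1943 = 769.43 t/h.
water in F9 = 0.453×769.43 = 348.55 t/h.

348.6 t/h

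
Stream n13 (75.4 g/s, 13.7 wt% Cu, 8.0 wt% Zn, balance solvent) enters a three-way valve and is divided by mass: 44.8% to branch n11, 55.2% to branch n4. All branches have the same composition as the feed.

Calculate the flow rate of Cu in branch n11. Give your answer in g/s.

Branch n11 total = 0.448×75.4 = 33.779 g/s.
Cu in n11 = 0.137×33.779 = 4.6278 g/s.

4.628 g/s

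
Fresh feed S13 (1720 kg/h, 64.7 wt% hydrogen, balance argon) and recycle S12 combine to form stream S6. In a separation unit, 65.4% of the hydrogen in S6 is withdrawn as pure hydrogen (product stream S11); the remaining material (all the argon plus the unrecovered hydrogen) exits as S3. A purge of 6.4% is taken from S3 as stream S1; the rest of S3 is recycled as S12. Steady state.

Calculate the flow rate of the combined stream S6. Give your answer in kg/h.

argon enters only via S13 and leaves only via the purge: 1720×0.353 = 0.064×(argon in S3), and the separation unit passes all argon, so argon in S6 = argon in S3 = 9486.9 kg/h.
hydrogen in S6: m_A = 1720×0.647 + (1−0.064)·(1−0.654)·m_A, so m_A = 1112.8/0.6761 = 1645.9 kg/h.
S6 = 1645.9 + 9486.9 = 11133 kg/h.

11130 kg/h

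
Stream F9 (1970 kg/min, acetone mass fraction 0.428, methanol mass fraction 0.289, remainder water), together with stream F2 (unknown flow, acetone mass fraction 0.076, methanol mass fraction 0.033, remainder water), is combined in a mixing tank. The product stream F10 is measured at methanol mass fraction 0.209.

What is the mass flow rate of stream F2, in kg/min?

Let F2 be the unknown flow. Total out = 1970 + F2.
methanol balance: 569.33 + 0.033·F2 = 0.209·(1970 + F2)
(0.033 − 0.209)·F2 = 0.209×1970 − 569.33 = -157.6
F2 = -157.6 / -0.176 = 895.45 kg/min

895.5 kg/min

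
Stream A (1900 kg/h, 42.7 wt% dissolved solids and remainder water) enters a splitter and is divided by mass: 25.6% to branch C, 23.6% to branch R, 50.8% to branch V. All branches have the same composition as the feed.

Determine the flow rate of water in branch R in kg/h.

256.9 kg/h

Branch R total = 0.236×1900 = 448.4 kg/h.
water in R = 0.573×448.4 = 256.93 kg/h.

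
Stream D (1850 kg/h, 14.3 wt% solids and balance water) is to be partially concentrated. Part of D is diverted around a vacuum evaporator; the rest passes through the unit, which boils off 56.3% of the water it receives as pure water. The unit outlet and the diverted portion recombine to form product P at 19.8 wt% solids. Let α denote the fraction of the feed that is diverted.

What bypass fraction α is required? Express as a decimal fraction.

All 1850×0.143 = 264.55 kg/h of solids reaches P, so P = 264.55/0.198 = 1336.1 kg/h and vapour = 513.89 kg/h.
The evaporator receives (1−α)·1850 of feed at 0.857 water and removes 0.563 of that water:
0.563×0.857×(1−α)×1850 = 513.89
(1−α) = 513.89/892.61 = 0.5757;  α = 0.4243.

0.424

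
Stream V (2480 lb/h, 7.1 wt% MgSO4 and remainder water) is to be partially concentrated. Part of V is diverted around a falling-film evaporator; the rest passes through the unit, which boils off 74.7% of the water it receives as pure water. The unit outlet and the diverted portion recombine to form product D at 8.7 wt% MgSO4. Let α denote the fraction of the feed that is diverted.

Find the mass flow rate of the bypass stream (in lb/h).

All 2480×0.071 = 176.08 lb/h of MgSO4 reaches D, so D = 176.08/0.087 = 2023.9 lb/h and vapour = 456.09 lb/h.
The evaporator receives (1−α)·2480 of feed at 0.929 water and removes 0.747 of that water:
0.747×0.929×(1−α)×2480 = 456.09
(1−α) = 456.09/1721 = 0.2650;  α = 0.7350.
Bypass flow = 0.7350×2480 = 1822.8 lb/h.

1823 lb/h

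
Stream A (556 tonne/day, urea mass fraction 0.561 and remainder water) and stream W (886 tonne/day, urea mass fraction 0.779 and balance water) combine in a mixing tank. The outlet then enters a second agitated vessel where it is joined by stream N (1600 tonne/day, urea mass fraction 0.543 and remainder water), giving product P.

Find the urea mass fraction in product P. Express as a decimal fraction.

0.615

Overall, product flow = 3042 tonne/day.
urea in = 556×0.561 + 886×0.779 + 1600×0.543 = 1870.9 tonne/day.
urea fraction in P = 0.615.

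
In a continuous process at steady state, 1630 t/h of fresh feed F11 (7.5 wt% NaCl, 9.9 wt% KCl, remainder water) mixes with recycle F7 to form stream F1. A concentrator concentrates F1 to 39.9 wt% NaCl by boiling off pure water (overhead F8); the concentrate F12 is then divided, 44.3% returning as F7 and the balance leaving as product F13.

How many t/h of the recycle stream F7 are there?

Overall NaCl balance (none leaves overhead): NaCl in fresh feed = NaCl in product, i.e. 1630×0.075 = (1−0.443)·F12·0.399.
F12 = 122.25/(0.399×0.557) = 550.07 t/h.
Recycle F7 = 0.443×550.07 = 243.68 t/h.

243.7 t/h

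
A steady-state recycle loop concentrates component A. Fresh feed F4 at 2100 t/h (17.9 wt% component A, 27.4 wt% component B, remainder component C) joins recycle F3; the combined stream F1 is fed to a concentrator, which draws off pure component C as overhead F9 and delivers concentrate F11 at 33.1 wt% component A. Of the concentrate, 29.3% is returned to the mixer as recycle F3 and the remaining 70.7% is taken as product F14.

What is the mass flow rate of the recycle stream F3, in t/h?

Overall component A balance (none leaves overhead): component A in fresh feed = component A in product, i.e. 2100×0.179 = (1−0.293)·F11·0.331.
F11 = 375.9/(0.331×0.707) = 1606.3 t/h.
Recycle F3 = 0.293×1606.3 = 470.64 t/h.

470.6 t/h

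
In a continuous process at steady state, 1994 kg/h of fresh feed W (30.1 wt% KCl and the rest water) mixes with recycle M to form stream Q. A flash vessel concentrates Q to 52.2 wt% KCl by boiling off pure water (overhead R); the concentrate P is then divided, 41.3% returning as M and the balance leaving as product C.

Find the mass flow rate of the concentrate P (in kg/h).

Overall KCl balance (none leaves overhead): KCl in fresh feed = KCl in product, i.e. 1994×0.301 = (1−0.413)·P·0.522.
P = 600.19/(0.522×0.587) = 1958.8 kg/h.

1959 kg/h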